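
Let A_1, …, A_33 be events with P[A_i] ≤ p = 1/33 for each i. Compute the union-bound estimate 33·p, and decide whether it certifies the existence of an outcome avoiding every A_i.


Union bound: P[∪_{i=1}^{33} A_i] ≤ Σ_i P[A_i] ≤ 33·p = 33·(1/33) = 1.
Numerically: 1 ≈ 1.000000.
Is 1 < 1? NO.
Since the bound 1 is ≥ 1, the union bound is uninformative here; it does NOT by itself certify existence.

33·p = 1 ≈ 1.000000; existence NOT certified by the union bound.


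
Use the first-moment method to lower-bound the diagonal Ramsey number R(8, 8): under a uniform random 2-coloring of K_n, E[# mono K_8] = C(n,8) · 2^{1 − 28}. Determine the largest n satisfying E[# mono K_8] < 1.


We need C(n, 8) · 2^{1 − 28} < 1, i.e. C(n, 8) < 2^{28 − 1} = 134217728.
Check values of n near the boundary:
  n = 37: C(37, 8) = 38608020; 38608020 < 134217728? YES
  n = 38: C(38, 8) = 48903492; 48903492 < 134217728? YES
  n = 39: C(39, 8) = 61523748; 61523748 < 134217728? YES
  n = 40: C(40, 8) = 76904685; 76904685 < 134217728? YES
  n = 41: C(41, 8) = 95548245; 95548245 < 134217728? YES
  n = 42: C(42, 8) = 118030185; 118030185 < 134217728? YES
  n = 43: C(43, 8) = 145008513; 145008513 < 134217728? NO
  n = 44: C(44, 8) = 177232627; 177232627 < 134217728? NO
The largest n with C(n, 8) < 134217728 is n = 42 (where E[X] = 118030185/134217728 ≈ 0.8793934). Hence R(8, 8) > 42, i.e. R(8, 8) ≥ 43.

Largest n = 42; hence R(8, 8) > 42.


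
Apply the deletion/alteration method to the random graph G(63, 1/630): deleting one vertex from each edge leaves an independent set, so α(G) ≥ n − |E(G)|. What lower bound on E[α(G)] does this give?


E[|E(G)|] = C(63, 2)·p = 1953 · (1/630) = 31/10.
E[α(G)] ≥ n − E[|E(G)|] = 63 − 31/10 = 599/10.
Numerically: ≈ 59.900.
(This is only a lower bound; the true E[α(G)] may be larger.)

E[α(G)] ≥ 599/10 ≈ 59.900.


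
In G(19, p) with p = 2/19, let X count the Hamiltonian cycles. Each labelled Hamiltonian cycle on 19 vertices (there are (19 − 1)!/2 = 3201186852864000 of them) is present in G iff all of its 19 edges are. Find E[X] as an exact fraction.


K_19 has (19 − 1)!/2 = 3201186852864000 labelled Hamiltonian cycles.
For each such Hamiltonian cycle H, let X_H = 1 if all 19 edges of H are present in G. Then P[X_H = 1] = p^{19} = (2/19)^{19} = 524288/1978419655660313589123979.
By linearity of expectation: E[X] = Σ_H E[X_H] = 3201186852864000 · p^{19} = 3201186852864000 · 524288/1978419655660313589123979 = 1678343852714360832000/1978419655660313589123979.
Numerically: E[X] ≈ 0.0008483.

E[X] = 3201186852864000 · (2/19)^{19} = 1678343852714360832000/1978419655660313589123979 ≈ 0.0008483.


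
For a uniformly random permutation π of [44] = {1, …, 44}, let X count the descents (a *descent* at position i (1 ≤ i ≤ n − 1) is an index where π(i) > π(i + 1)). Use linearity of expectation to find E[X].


Write X = Σ X_I over i = 1, …, 43, with X_I the indicator of one descent.
There are 43 indicators.
For each fixed i, the pair (π(i), π(i+1)) is a uniformly random ordered pair of distinct values from {1, …, 44}; by symmetry P[π(i) > π(i+1)] = 1/2.
By linearity: E[X] = 43 · (1/2) = (44 − 1) · (1/2) = 43/2 ≈ 21.500.

E[X] = 43/2 = 21.500.


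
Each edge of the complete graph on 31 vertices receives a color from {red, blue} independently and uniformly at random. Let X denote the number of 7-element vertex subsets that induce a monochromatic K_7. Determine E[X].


Let X = Σ_S X_S over the C(31, 7) = 2629575 subsets S of size 7, where X_S = 1 if the K_7 on S is monochromatic.
For a fixed S, the K_7 on S has C(7, 2) = 21 edges. P[all 21 edges red] = (1/2)^21, and likewise for blue, so P[monochromatic] = 2·(1/2)^21 = 2^{1 − 21} = 1/1048576.
By linearity: E[X] = C(31, 7) · 2^{1 − 21} = 2629575 · 1/1048576 = 2629575/1048576.
Numerically: E[X] ≈ 2.507758.

E[X] = C(31,7)·2^(1−C(7,2)) = 2629575/1048576 ≈ 2.507758.


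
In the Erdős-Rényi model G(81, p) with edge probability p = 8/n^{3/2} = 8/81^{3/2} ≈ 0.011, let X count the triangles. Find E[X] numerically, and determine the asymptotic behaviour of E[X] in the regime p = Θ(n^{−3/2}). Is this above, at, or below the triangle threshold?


Number of potential triangles: C(81, 3) = 85320.
Each occurs with probability p³ ≈ (0.011)³ ≈ 1.32156e-06.
By linearity: E[X] = C(81, 3)·p³ ≈ 85320 · 1.32156e-06 ≈ 0.113.
Since α = 3/2 > 1, p = c/n^{3/2} = o(1/n) is below the triangle threshold p ~ 1/n. Asymptotically E[X] ~ (c³/6)·n^{3(1−α)} = (8³/6)·n^{-1.5} → 0, so by Markov's inequality G has no triangles w.h.p.

E[X] ≈ 0.113; in regime p = Θ(1/n^{3/2}) E[X] tends to 0 (below the triangle threshold p ~ 1/n).


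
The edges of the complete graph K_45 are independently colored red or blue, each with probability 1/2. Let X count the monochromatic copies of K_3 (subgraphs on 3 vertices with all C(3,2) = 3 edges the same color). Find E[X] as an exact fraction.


Let X = Σ_S X_S over the C(45, 3) = 14190 subsets S of size 3, where X_S = 1 if the K_3 on S is monochromatic.
For a fixed S, the K_3 on S has C(3, 2) = 3 edges. P[all 3 edges red] = (1/2)^3, and likewise for blue, so P[monochromatic] = 2·(1/2)^3 = 2^{1 − 3} = 1/4.
By linearity: E[X] = C(45, 3) · 2^{1 − 3} = 14190 · 1/4 = 7095/2.
Numerically: E[X] ≈ 3547.500000.

E[X] = C(45,3)·2^(1−C(3,2)) = 7095/2 ≈ 3547.500000.


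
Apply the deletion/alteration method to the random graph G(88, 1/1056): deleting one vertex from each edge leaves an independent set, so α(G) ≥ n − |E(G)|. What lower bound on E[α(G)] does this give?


E[|E(G)|] = C(88, 2)·p = 3828 · (1/1056) = 29/8.
E[α(G)] ≥ n − E[|E(G)|] = 88 − 29/8 = 675/8.
Numerically: ≈ 84.3750.
(This is only a lower bound; the true E[α(G)] may be larger.)

E[α(G)] ≥ 675/8 ≈ 84.3750.


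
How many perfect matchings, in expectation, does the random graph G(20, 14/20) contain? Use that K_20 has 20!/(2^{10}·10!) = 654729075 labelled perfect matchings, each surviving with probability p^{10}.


K_20 has 20!/(2^{10}·10!) = 654729075 labelled perfect matchings.
For each such perfect matching H, let X_H = 1 if all 10 edges of H are present in G. Then P[X_H = 1] = p^{10} = (7/10)^{10} = 282475249/10000000000.
By linearity: E[X] = Σ_H E[X_H] = 654729075 · p^{10} = 654729075 · 282475249/10000000000 = 7397790339526587/400000000.
Numerically: E[X] ≈ 1.85e+07.

E[X] = 654729075 · (7/10)^{10} = 7397790339526587/400000000 ≈ 1.85e+07.


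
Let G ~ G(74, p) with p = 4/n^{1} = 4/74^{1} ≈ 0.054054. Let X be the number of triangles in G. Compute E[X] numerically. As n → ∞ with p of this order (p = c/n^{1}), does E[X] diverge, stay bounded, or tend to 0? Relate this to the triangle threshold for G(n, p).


Number of potential triangles: C(74, 3) = 64824.
Each occurs with probability p³ ≈ (0.054054)³ ≈ 1.5793734e-04.
By linearity: E[X] = C(74, 3)·p³ ≈ 64824 · 1.5793734e-04 ≈ 10.23813.
Here α = 1, so p = 4/n is exactly at the triangle threshold p ~ 1/n. Asymptotically E[X] → c³/6 = 4³/6 = 32/3 ≈ 10.66667, a bounded constant. In this regime the triangle count is asymptotically Poisson(c³/6).

E[X] ≈ 10.23813; in regime p = Θ(1/n^{1}) E[X] stays bounded (at the triangle threshold p ~ 1/n).


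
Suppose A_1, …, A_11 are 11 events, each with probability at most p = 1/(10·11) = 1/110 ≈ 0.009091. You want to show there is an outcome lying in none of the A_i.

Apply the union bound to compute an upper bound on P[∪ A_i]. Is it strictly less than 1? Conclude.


Union bound: P[∪_{i=1}^{11} A_i] ≤ Σ_i P[A_i] ≤ 11·p = 11·(1/110) = 1/10.
Numerically: 1/10 ≈ 0.100000.
Is 1/10 < 1? YES.
Since P[∪ A_i] ≤ 1/10 < 1, the complement has P[∩ A_i^c] ≥ 1 − 1/10 = 9/10 > 0, so some outcome avoids every A_i.

11·p = 1/10 ≈ 0.100000; existence CERTIFIED by the union bound.


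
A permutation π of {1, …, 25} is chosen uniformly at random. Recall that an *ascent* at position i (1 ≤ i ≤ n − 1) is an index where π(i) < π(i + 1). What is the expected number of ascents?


Write X = Σ X_I over i = 1, …, 24, with X_I the indicator of one ascent.
There are 24 indicators.
For each fixed i, the pair (π(i), π(i+1)) is a uniformly random ordered pair of distinct values from {1, …, 25}; by symmetry P[π(i) < π(i+1)] = 1/2.
By linearity: E[X] = 24 · (1/2) = (25 − 1) · (1/2) = 12 ≈ 12.000000.

E[X] = 12 = 12.000000.


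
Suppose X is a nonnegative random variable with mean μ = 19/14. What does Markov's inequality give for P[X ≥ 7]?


μ = E[X] = 19/14, a = 7.
Markov: P[X ≥ 7] ≤ μ/a = (19/14)/7 = 19/98.
Numerically: ≈ 0.194.
(Since a = 7 > μ = 1.357, the bound 19/98 is < 1 and informative.)

P[X ≥ 7] ≤ 19/98 ≈ 0.194.


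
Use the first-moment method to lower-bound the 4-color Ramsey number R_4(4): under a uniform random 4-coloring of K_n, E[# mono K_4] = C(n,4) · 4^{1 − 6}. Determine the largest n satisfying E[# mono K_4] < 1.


We need C(n, 4) · 4^{1 − 6} < 1, i.e. C(n, 4) < 4^{6 − 1} = 1024.
Check values of n near the boundary:
  n = 8: C(8, 4) = 70; 70 < 1024? YES
  n = 9: C(9, 4) = 126; 126 < 1024? YES
  n = 10: C(10, 4) = 210; 210 < 1024? YES
  n = 11: C(11, 4) = 330; 330 < 1024? YES
  n = 12: C(12, 4) = 495; 495 < 1024? YES
  n = 13: C(13, 4) = 715; 715 < 1024? YES
  n = 14: C(14, 4) = 1001; 1001 < 1024? YES
  n = 15: C(15, 4) = 1365; 1365 < 1024? NO
The largest n with C(n, 4) < 1024 is n = 14 (where E[X] = 1001/1024 ≈ 0.9775). Hence R_4(4) > 14, i.e. R_4(4) ≥ 15.

Largest n = 14; hence R_4(4) > 14.


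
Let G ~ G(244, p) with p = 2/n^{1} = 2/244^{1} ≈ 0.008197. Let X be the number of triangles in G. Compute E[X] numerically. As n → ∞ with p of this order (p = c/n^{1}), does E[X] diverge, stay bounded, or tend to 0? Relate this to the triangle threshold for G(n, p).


Number of potential triangles: C(244, 3) = 2391444.
Each occurs with probability p³ ≈ (0.008197)³ ≈ 5.507069e-07.
By linearity: E[X] = C(244, 3)·p³ ≈ 2391444 · 5.507069e-07 ≈ 1.3170.
Here α = 1, so p = 2/n is exactly at the triangle threshold p ~ 1/n. Asymptotically E[X] → c³/6 = 2³/6 = 4/3 ≈ 1.3333, a bounded constant. In this regime the triangle count is asymptotically Poisson(c³/6).

E[X] ≈ 1.3170; in regime p = Θ(1/n^{1}) E[X] stays bounded (at the triangle threshold p ~ 1/n).


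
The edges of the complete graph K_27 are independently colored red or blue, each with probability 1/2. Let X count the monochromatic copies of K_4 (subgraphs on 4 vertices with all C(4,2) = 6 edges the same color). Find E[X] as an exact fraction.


Let X = Σ_S X_S over the C(27, 4) = 17550 subsets S of size 4, where X_S = 1 if the K_4 on S is monochromatic.
For a fixed S, the K_4 on S has C(4, 2) = 6 edges. P[all 6 edges red] = (1/2)^6, and likewise for blue, so P[monochromatic] = 2·(1/2)^6 = 2^{1 − 6} = 1/32.
By linearity of expectation: E[X] = C(27, 4) · 2^{1 − 6} = 17550 · 1/32 = 8775/16.
Numerically: E[X] ≈ 548.43750.

E[X] = C(27,4)·2^(1−C(4,2)) = 8775/16 ≈ 548.43750.


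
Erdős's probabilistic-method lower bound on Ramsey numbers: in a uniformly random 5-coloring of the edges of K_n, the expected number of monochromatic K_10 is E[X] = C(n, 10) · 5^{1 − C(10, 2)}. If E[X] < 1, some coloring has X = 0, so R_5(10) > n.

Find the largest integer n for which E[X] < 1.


We need C(n, 10) · 5^{1 − 45} < 1, i.e. C(n, 10) < 5^{45 − 1} = 5684341886080801486968994140625.
Check values of n near the boundary:
  n = 5387: C(5387, 10) = 5624406917627224603154306376491; 5624406917627224603154306376491 < 5684341886080801486968994140625? YES
  n = 5388: C(5388, 10) = 5634865093375880654852250419586; 5634865093375880654852250419586 < 5684341886080801486968994140625? YES
  n = 5389: C(5389, 10) = 5645340767466558997768874792926; 5645340767466558997768874792926 < 5684341886080801486968994140625? YES
  n = 5390: C(5390, 10) = 5655833965919099070255434039753; 5655833965919099070255434039753 < 5684341886080801486968994140625? YES
  n = 5391: C(5391, 10) = 5666344714787188828795213697883; 5666344714787188828795213697883 < 5684341886080801486968994140625? YES
  n = 5392: C(5392, 10) = 5676873040158402483252283957448; 5676873040158402483252283957448 < 5684341886080801486968994140625? YES
  n = 5393: C(5393, 10) = 5687418968154238267170642278008; 5687418968154238267170642278008 < 5684341886080801486968994140625? NO
  n = 5394: C(5394, 10) = 5697982524930156243149785372878; 5697982524930156243149785372878 < 5684341886080801486968994140625? NO
  n = 5395: C(5395, 10) = 5708563736675616143322765475706; 5708563736675616143322765475706 < 5684341886080801486968994140625? NO
The largest n with C(n, 10) < 5684341886080801486968994140625 is n = 5392 (where E[X] = 5676873040158402483252283957448/5684341886080801486968994140625 ≈ 0.9987). Hence R_5(10) > 5392, i.e. R_5(10) ≥ 5393.

Largest n = 5392; hence R_5(10) > 5392.


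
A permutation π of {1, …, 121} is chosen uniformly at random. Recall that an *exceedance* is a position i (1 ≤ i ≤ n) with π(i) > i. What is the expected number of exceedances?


Write X = Σ_{i=1}^{121} X_i, where X_i = 1_{π(i) > i}.
For each fixed i, π(i) is uniform over {1, …, 121} (marginal of a uniform permutation), so P[π(i) > i] = (n − i)/n. Summing: Σ_{i=1}^{121} (n − i)/n = (0 + 1 + … + 120)/121 = 121(121 − 1)/(2·121) = (121 − 1)/2.
Hence E[X] = Σ_{i=1}^{121} (121 − i)/121 = 60 ≈ 60.000000.

E[X] = 60 = 60.000000.


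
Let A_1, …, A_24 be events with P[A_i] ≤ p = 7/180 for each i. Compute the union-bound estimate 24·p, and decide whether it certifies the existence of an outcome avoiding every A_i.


Union bound: P[∪_{i=1}^{24} A_i] ≤ Σ_i P[A_i] ≤ 24·p = 24·(7/180) = 14/15.
Numerically: 14/15 ≈ 0.933.
Is 14/15 < 1? YES.
Since P[∪ A_i] ≤ 14/15 < 1, the complement has P[∩ A_i^c] ≥ 1 − 14/15 = 1/15 > 0, so some outcome avoids every A_i.

24·p = 14/15 ≈ 0.933; existence CERTIFIED by the union bound.


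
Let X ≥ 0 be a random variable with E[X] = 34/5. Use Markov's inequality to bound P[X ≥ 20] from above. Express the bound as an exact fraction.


μ = E[X] = 34/5, a = 20.
Markov: P[X ≥ 20] ≤ μ/a = (34/5)/20 = 17/50.
Numerically: ≈ 0.340.
(Since a = 20 > μ = 6.800, the bound 17/50 is < 1 and informative.)

P[X ≥ 20] ≤ 17/50 ≈ 0.340.


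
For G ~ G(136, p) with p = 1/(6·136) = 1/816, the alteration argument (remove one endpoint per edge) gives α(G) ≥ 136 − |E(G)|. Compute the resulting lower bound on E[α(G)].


E[|E(G)|] = C(136, 2)·p = 9180 · (1/816) = 45/4.
E[α(G)] ≥ n − E[|E(G)|] = 136 − 45/4 = 499/4.
Numerically: ≈ 124.75000.
(This is only a lower bound; the true E[α(G)] may be larger.)

E[α(G)] ≥ 499/4 ≈ 124.75000.


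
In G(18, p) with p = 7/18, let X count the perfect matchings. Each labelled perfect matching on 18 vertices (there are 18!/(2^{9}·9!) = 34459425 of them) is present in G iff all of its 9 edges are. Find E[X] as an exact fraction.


K_18 has 18!/(2^{9}·9!) = 34459425 labelled perfect matchings.
For each such perfect matching H, let X_H = 1 if all 9 edges of H are present in G. Then P[X_H = 1] = p^{9} = (7/18)^{9} = 40353607/198359290368.
By linearity of expectation: E[X] = Σ_H E[X_H] = 34459425 · p^{9} = 34459425 · 40353607/198359290368 = 17167433257975/2448880128.
Numerically: E[X] ≈ 7010.32.

E[X] = 34459425 · (7/18)^{9} = 17167433257975/2448880128 ≈ 7010.32.


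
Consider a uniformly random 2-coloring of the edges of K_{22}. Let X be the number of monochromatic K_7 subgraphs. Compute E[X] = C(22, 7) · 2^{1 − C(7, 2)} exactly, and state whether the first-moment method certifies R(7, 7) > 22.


E[X] = C(22, 7) · 2^{1 − 21} = 170544 · 2^{−20} = 170544/1048576.
As a reduced fraction: E[X] = 10659/65536 ≈ 0.16264.
Is E[X] < 1? YES.
Since E[X] < 1, there exists a 2-coloring of K_{22} with no monochromatic K_7; hence R(7, 7) > 22.

E[X] = 10659/65536 ≈ 0.16264; E[X] < 1, so R(7, 7) > 22.


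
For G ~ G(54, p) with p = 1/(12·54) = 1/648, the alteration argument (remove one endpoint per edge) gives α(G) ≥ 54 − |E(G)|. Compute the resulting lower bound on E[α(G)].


E[|E(G)|] = C(54, 2)·p = 1431 · (1/648) = 53/24.
E[α(G)] ≥ n − E[|E(G)|] = 54 − 53/24 = 1243/24.
Numerically: ≈ 51.792.
(This is only a lower bound; the true E[α(G)] may be larger.)

E[α(G)] ≥ 1243/24 ≈ 51.792.


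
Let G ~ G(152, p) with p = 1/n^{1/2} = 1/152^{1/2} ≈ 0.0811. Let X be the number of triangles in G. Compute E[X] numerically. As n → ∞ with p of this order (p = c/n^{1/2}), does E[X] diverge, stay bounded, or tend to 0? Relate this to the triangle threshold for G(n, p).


Number of potential triangles: C(152, 3) = 573800.
Each occurs with probability p³ ≈ (0.0811)³ ≈ 5.33623e-04.
By linearity: E[X] = C(152, 3)·p³ ≈ 573800 · 5.33623e-04 ≈ 306.193.
Since α = 1/2 < 1, p = c/n^{1/2} ≫ 1/n is above the triangle threshold p ~ 1/n. Asymptotically E[X] ~ (c³/6)·n^{3(1−α)} = (1³/6)·n^{1.5} → ∞; triangles are abundant w.h.p.

E[X] ≈ 306.193; in regime p = Θ(1/n^{1/2}) E[X] diverges (above the triangle threshold p ~ 1/n).


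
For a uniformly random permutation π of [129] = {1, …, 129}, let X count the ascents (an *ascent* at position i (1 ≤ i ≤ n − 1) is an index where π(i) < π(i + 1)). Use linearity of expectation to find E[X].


Write X = Σ X_I over i = 1, …, 128, with X_I the indicator of one ascent.
There are 128 indicators.
For each fixed i, the pair (π(i), π(i+1)) is a uniformly random ordered pair of distinct values from {1, …, 129}; by symmetry P[π(i) < π(i+1)] = 1/2.
By linearity: E[X] = 128 · (1/2) = (129 − 1) · (1/2) = 64 ≈ 64.000000.

E[X] = 64 = 64.000000.


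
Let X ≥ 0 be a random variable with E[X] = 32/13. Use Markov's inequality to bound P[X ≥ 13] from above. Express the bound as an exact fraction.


μ = E[X] = 32/13, a = 13.
Markov: P[X ≥ 13] ≤ μ/a = (32/13)/13 = 32/169.
Numerically: ≈ 0.1893.
(Since a = 13 > μ = 2.4615, the bound 32/169 is < 1 and informative.)

P[X ≥ 13] ≤ 32/169 ≈ 0.1893.


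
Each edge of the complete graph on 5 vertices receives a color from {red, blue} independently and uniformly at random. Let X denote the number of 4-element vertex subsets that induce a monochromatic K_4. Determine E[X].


Let X = Σ_S X_S over the C(5, 4) = 5 subsets S of size 4, where X_S = 1 if the K_4 on S is monochromatic.
For a fixed S, the K_4 on S has C(4, 2) = 6 edges. P[all 6 edges red] = (1/2)^6, and likewise for blue, so P[monochromatic] = 2·(1/2)^6 = 2^{1 − 6} = 1/32.
Summing: E[X] = C(5, 4) · 2^{1 − 6} = 5 · 1/32 = 5/32.
Numerically: E[X] ≈ 0.1562.

E[X] = C(5,4)·2^(1−C(4,2)) = 5/32 ≈ 0.1562.


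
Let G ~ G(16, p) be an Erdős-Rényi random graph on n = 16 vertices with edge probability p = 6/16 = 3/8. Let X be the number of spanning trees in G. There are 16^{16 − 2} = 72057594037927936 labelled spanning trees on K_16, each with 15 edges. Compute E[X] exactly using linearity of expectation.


K_16 has 16^{16 − 2} = 72057594037927936 labelled spanning trees.
For each such spanning tree H, let X_H = 1 if all 15 edges of H are present in G. Then P[X_H = 1] = p^{15} = (3/8)^{15} = 14348907/35184372088832.
By linearity of expectation: E[X] = Σ_H E[X_H] = 72057594037927936 · p^{15} = 72057594037927936 · 14348907/35184372088832 = 29386561536.
Numerically: E[X] ≈ 2.9387e+10.

E[X] = 72057594037927936 · (3/8)^{15} = 29386561536 ≈ 2.9387e+10.


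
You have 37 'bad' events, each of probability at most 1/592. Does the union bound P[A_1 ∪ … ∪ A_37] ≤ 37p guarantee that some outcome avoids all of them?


Union bound: P[∪_{i=1}^{37} A_i] ≤ Σ_i P[A_i] ≤ 37·p = 37·(1/592) = 1/16.
Numerically: 1/16 ≈ 0.062500.
Is 1/16 < 1? YES.
Since P[∪ A_i] ≤ 1/16 < 1, the complement has P[∩ A_i^c] ≥ 1 − 1/16 = 15/16 > 0, so some outcome avoids every A_i.

37·p = 1/16 ≈ 0.062500; existence CERTIFIED by the union bound.


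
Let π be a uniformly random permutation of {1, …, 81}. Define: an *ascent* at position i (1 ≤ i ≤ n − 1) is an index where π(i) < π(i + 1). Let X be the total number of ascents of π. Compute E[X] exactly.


Write X = Σ X_I over i = 1, …, 80, with X_I the indicator of one ascent.
There are 80 indicators.
For each fixed i, the pair (π(i), π(i+1)) is a uniformly random ordered pair of distinct values from {1, …, 81}; by symmetry P[π(i) < π(i+1)] = 1/2.
By linearity: E[X] = 80 · (1/2) = (81 − 1) · (1/2) = 40 ≈ 40.0000.

E[X] = 40 = 40.0000.


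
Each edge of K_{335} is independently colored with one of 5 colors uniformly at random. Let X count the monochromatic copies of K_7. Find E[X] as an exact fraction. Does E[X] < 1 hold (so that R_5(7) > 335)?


E[X] = C(335, 7) · 5^{1 − 21} = 88202498238195 · 5^{−20} = 88202498238195/95367431640625.
As a reduced fraction: E[X] = 17640499647639/19073486328125 ≈ 0.924870.
Is E[X] < 1? YES.
Since E[X] < 1, there exists a 5-coloring of K_{335} with no monochromatic K_7; hence R_5(7) > 335.

E[X] = 17640499647639/19073486328125 ≈ 0.924870; E[X] < 1, so R_5(7) > 335.


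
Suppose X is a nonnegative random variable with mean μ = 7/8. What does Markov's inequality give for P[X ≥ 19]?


μ = E[X] = 7/8, a = 19.
Markov: P[X ≥ 19] ≤ μ/a = (7/8)/19 = 7/152.
Numerically: ≈ 0.0461.
(Since a = 19 > μ = 0.8750, the bound 7/152 is < 1 and informative.)

P[X ≥ 19] ≤ 7/152 ≈ 0.0461.


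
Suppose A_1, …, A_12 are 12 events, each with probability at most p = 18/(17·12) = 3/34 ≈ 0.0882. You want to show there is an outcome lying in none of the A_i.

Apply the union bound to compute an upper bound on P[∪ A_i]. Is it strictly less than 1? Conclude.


Union bound: P[∪_{i=1}^{12} A_i] ≤ Σ_i P[A_i] ≤ 12·p = 12·(3/34) = 18/17.
Numerically: 18/17 ≈ 1.0588.
Is 18/17 < 1? NO.
Since the bound 18/17 is ≥ 1, the union bound is uninformative here; it does NOT by itself certify existence.

12·p = 18/17 ≈ 1.0588; existence NOT certified by the union bound.


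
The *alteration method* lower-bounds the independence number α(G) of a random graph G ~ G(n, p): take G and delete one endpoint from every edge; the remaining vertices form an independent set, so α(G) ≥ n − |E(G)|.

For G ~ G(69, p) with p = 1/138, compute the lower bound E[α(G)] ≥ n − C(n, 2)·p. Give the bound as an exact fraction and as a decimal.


E[|E(G)|] = C(69, 2)·p = 2346 · (1/138) = 17.
E[α(G)] ≥ n − E[|E(G)|] = 69 − 17 = 52.
Numerically: ≈ 52.00000.
(This is only a lower bound; the true E[α(G)] may be larger.)

E[α(G)] ≥ 52 ≈ 52.00000.


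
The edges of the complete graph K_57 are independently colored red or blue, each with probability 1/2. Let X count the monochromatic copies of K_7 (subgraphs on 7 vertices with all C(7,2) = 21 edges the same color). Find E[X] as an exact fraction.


Let X = Σ_S X_S over the C(57, 7) = 264385836 subsets S of size 7, where X_S = 1 if the K_7 on S is monochromatic.
For a fixed S, the K_7 on S has C(7, 2) = 21 edges. P[all 21 edges red] = (1/2)^21, and likewise for blue, so P[monochromatic] = 2·(1/2)^21 = 2^{1 − 21} = 1/1048576.
By linearity: E[X] = C(57, 7) · 2^{1 − 21} = 264385836 · 1/1048576 = 66096459/262144.
Numerically: E[X] ≈ 252.138.

E[X] = C(57,7)·2^(1−C(7,2)) = 66096459/262144 ≈ 252.138.


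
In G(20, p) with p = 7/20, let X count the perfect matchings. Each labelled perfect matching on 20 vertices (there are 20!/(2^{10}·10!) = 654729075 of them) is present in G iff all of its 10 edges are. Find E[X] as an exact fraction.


K_20 has 20!/(2^{10}·10!) = 654729075 labelled perfect matchings.
For each such perfect matching H, let X_H = 1 if all 10 edges of H are present in G. Then P[X_H = 1] = p^{10} = (7/20)^{10} = 282475249/10240000000000.
By linearity: E[X] = Σ_H E[X_H] = 654729075 · p^{10} = 654729075 · 282475249/10240000000000 = 7397790339526587/409600000000.
Numerically: E[X] ≈ 18061.

E[X] = 654729075 · (7/20)^{10} = 7397790339526587/409600000000 ≈ 18061.


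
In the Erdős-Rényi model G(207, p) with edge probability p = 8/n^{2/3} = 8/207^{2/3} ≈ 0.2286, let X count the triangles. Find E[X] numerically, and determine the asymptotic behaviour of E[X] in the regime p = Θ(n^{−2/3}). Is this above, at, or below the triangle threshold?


Number of potential triangles: C(207, 3) = 1456935.
Each occurs with probability p³ ≈ (0.2286)³ ≈ 1.194894e-02.
By linearity: E[X] = C(207, 3)·p³ ≈ 1456935 · 1.194894e-02 ≈ 17408.8245.
Since α = 2/3 < 1, p = c/n^{2/3} ≫ 1/n is above the triangle threshold p ~ 1/n. Asymptotically E[X] ~ (c³/6)·n^{3(1−α)} = (8³/6)·n^{1} → ∞; triangles are abundant w.h.p.

E[X] ≈ 17408.8245; in regime p = Θ(1/n^{2/3}) E[X] diverges (above the triangle threshold p ~ 1/n).


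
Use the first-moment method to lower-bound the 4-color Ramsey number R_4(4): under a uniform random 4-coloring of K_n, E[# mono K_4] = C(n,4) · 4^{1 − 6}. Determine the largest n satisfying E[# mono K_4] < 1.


We need C(n, 4) · 4^{1 − 6} < 1, i.e. C(n, 4) < 4^{6 − 1} = 1024.
Check values of n near the boundary:
  n = 8: C(8, 4) = 70; 70 < 1024? YES
  n = 9: C(9, 4) = 126; 126 < 1024? YES
  n = 10: C(10, 4) = 210; 210 < 1024? YES
  n = 11: C(11, 4) = 330; 330 < 1024? YES
  n = 12: C(12, 4) = 495; 495 < 1024? YES
  n = 13: C(13, 4) = 715; 715 < 1024? YES
  n = 14: C(14, 4) = 1001; 1001 < 1024? YES
  n = 15: C(15, 4) = 1365; 1365 < 1024? NO
  n = 16: C(16, 4) = 1820; 1820 < 1024? NO
  n = 17: C(17, 4) = 2380; 2380 < 1024? NO
The largest n with C(n, 4) < 1024 is n = 14 (where E[X] = 1001/1024 ≈ 0.97754). Hence R_4(4) > 14, i.e. R_4(4) ≥ 15.

Largest n = 14; hence R_4(4) > 14.


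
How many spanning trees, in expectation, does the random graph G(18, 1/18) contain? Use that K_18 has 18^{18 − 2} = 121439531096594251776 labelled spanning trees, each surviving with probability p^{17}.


K_18 has 18^{18 − 2} = 121439531096594251776 labelled spanning trees.
For each such spanning tree H, let X_H = 1 if all 17 edges of H are present in G. Then P[X_H = 1] = p^{17} = (1/18)^{17} = 1/2185911559738696531968.
By linearity of expectation: E[X] = Σ_H E[X_H] = 121439531096594251776 · p^{17} = 121439531096594251776 · 1/2185911559738696531968 = 1/18.
Numerically: E[X] ≈ 0.0556.

E[X] = 121439531096594251776 · (1/18)^{17} = 1/18 ≈ 0.0556.


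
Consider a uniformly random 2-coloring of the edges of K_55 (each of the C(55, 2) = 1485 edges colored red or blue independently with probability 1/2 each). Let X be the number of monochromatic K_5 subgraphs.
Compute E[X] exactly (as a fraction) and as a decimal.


Let X = Σ_S X_S over the C(55, 5) = 3478761 subsets S of size 5, where X_S = 1 if the K_5 on S is monochromatic.
For a fixed S, the K_5 on S has C(5, 2) = 10 edges. P[all 10 edges red] = (1/2)^10, and likewise for blue, so P[monochromatic] = 2·(1/2)^10 = 2^{1 − 10} = 1/512.
By linearity of expectation: E[X] = C(55, 5) · 2^{1 − 10} = 3478761 · 1/512 = 3478761/512.
Numerically: E[X] ≈ 6794.4551.

E[X] = C(55,5)·2^(1−C(5,2)) = 3478761/512 ≈ 6794.4551.


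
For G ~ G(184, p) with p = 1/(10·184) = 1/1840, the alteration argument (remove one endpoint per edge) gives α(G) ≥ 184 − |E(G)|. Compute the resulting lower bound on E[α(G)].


E[|E(G)|] = C(184, 2)·p = 16836 · (1/1840) = 183/20.
E[α(G)] ≥ n − E[|E(G)|] = 184 − 183/20 = 3497/20.
Numerically: ≈ 174.85000.
(This is only a lower bound; the true E[α(G)] may be larger.)

E[α(G)] ≥ 3497/20 ≈ 174.85000.


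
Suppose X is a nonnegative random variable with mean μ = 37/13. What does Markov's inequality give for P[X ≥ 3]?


μ = E[X] = 37/13, a = 3.
Markov: P[X ≥ 3] ≤ μ/a = (37/13)/3 = 37/39.
Numerically: ≈ 0.94872.
(Since a = 3 > μ = 2.84615, the bound 37/39 is < 1 and informative.)

P[X ≥ 3] ≤ 37/39 ≈ 0.94872.


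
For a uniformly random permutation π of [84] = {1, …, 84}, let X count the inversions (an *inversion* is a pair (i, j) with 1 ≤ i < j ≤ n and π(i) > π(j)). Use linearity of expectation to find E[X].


Write X = Σ X_I over the C(84, 2) = 3486 pairs i < j, with X_I the indicator of one inversion.
There are 3486 indicators.
For each fixed pair i < j, the values π(i) and π(j) are two distinct elements of {1, …, 84} in uniformly random order; by symmetry P[π(i) > π(j)] = 1/2.
By linearity: E[X] = 3486 · (1/2) = C(84, 2) · (1/2) = 3486/2 = 1743 ≈ 1743.00000.

E[X] = 1743 = 1743.00000.


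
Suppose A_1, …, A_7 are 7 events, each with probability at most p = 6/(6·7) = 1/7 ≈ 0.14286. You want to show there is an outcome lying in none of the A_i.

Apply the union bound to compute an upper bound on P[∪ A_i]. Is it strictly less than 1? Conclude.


Union bound: P[∪_{i=1}^{7} A_i] ≤ Σ_i P[A_i] ≤ 7·p = 7·(1/7) = 1.
Numerically: 1 ≈ 1.00000.
Is 1 < 1? NO.
Since the bound 1 is ≥ 1, the union bound is uninformative here; it does NOT by itself certify existence.

7·p = 1 ≈ 1.00000; existence NOT certified by the union bound.


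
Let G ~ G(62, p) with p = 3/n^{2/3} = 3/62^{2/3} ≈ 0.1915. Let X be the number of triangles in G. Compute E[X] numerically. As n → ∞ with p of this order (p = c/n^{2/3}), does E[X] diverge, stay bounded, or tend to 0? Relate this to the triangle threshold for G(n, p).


Number of potential triangles: C(62, 3) = 37820.
Each occurs with probability p³ ≈ (0.1915)³ ≈ 7.023933e-03.
By linearity: E[X] = C(62, 3)·p³ ≈ 37820 · 7.023933e-03 ≈ 265.6452.
Since α = 2/3 < 1, p = c/n^{2/3} ≫ 1/n is above the triangle threshold p ~ 1/n. Asymptotically E[X] ~ (c³/6)·n^{3(1−α)} = (3³/6)·n^{1} → ∞; triangles are abundant w.h.p.

E[X] ≈ 265.6452; in regime p = Θ(1/n^{2/3}) E[X] diverges (above the triangle threshold p ~ 1/n).


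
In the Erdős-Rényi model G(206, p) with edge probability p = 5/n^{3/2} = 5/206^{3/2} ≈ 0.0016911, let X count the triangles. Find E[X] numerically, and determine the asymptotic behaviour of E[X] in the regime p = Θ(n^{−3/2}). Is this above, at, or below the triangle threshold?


Number of potential triangles: C(206, 3) = 1435820.
Each occurs with probability p³ ≈ (0.0016911)³ ≈ 4.8362364e-09.
By linearity: E[X] = C(206, 3)·p³ ≈ 1435820 · 4.8362364e-09 ≈ 0.00694.
Since α = 3/2 > 1, p = c/n^{3/2} = o(1/n) is below the triangle threshold p ~ 1/n. Asymptotically E[X] ~ (c³/6)·n^{3(1−α)} = (5³/6)·n^{-1.5} → 0, so by Markov's inequality G has no triangles w.h.p.

E[X] ≈ 0.00694; in regime p = Θ(1/n^{3/2}) E[X] tends to 0 (below the triangle threshold p ~ 1/n).


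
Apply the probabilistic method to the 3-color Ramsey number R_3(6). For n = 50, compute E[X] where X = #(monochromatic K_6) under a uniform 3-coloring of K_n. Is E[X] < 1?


E[X] = C(50, 6) · 3^{1 − 15} = 15890700 · 3^{−14} = 15890700/4782969.
As a reduced fraction: E[X] = 5296900/1594323 ≈ 3.322.
Is E[X] < 1? NO.
Since E[X] ≥ 1, the first-moment bound is inconclusive at n = 50; it does NOT by itself certify R_3(6) > 50.

E[X] = 5296900/1594323 ≈ 3.322; E[X] ≥ 1; first-moment method inconclusive here.


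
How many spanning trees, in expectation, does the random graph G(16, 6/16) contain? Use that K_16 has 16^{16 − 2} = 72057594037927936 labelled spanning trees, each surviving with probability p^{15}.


K_16 has 16^{16 − 2} = 72057594037927936 labelled spanning trees.
For each such spanning tree H, let X_H = 1 if all 15 edges of H are present in G. Then P[X_H = 1] = p^{15} = (3/8)^{15} = 14348907/35184372088832.
By linearity of expectation: E[X] = Σ_H E[X_H] = 72057594037927936 · p^{15} = 72057594037927936 · 14348907/35184372088832 = 29386561536.
Numerically: E[X] ≈ 2.939e+10.

E[X] = 72057594037927936 · (3/8)^{15} = 29386561536 ≈ 2.939e+10.


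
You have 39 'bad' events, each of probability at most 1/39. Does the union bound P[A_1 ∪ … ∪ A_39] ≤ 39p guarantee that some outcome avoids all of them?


Union bound: P[∪_{i=1}^{39} A_i] ≤ Σ_i P[A_i] ≤ 39·p = 39·(1/39) = 1.
Numerically: 1 ≈ 1.000.
Is 1 < 1? NO.
Since the bound 1 is ≥ 1, the union bound is uninformative here; it does NOT by itself certify existence.

39·p = 1 ≈ 1.000; existence NOT certified by the union bound.


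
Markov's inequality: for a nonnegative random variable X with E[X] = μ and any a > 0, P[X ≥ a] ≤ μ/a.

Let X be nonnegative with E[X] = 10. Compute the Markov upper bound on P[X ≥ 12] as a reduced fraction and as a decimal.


μ = E[X] = 10, a = 12.
Markov: P[X ≥ 12] ≤ μ/a = (10)/12 = 5/6.
Numerically: ≈ 0.833333.
(Since a = 12 > μ = 10.000000, the bound 5/6 is < 1 and informative.)

P[X ≥ 12] ≤ 5/6 ≈ 0.833333.


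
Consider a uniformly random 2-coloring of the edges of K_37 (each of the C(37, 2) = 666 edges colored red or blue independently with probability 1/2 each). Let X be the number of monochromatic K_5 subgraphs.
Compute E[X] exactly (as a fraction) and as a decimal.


Let X = Σ_S X_S over the C(37, 5) = 435897 subsets S of size 5, where X_S = 1 if the K_5 on S is monochromatic.
For a fixed S, the K_5 on S has C(5, 2) = 10 edges. P[all 10 edges red] = (1/2)^10, and likewise for blue, so P[monochromatic] = 2·(1/2)^10 = 2^{1 − 10} = 1/512.
By linearity of expectation: E[X] = C(37, 5) · 2^{1 − 10} = 435897 · 1/512 = 435897/512.
Numerically: E[X] ≈ 851.361.

E[X] = C(37,5)·2^(1−C(5,2)) = 435897/512 ≈ 851.361.


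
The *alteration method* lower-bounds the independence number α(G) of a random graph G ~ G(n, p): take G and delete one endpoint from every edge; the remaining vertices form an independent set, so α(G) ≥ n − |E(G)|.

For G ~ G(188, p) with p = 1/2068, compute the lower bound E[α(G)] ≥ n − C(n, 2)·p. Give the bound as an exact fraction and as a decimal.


E[|E(G)|] = C(188, 2)·p = 17578 · (1/2068) = 17/2.
E[α(G)] ≥ n − E[|E(G)|] = 188 − 17/2 = 359/2.
Numerically: ≈ 179.500.
(This is only a lower bound; the true E[α(G)] may be larger.)

E[α(G)] ≥ 359/2 ≈ 179.500.


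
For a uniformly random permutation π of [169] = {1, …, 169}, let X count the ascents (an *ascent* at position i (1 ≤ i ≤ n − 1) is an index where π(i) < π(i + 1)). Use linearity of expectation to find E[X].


Write X = Σ X_I over i = 1, …, 168, with X_I the indicator of one ascent.
There are 168 indicators.
For each fixed i, the pair (π(i), π(i+1)) is a uniformly random ordered pair of distinct values from {1, …, 169}; by symmetry P[π(i) < π(i+1)] = 1/2.
By linearity: E[X] = 168 · (1/2) = (169 − 1) · (1/2) = 84 ≈ 84.000000.

E[X] = 84 = 84.000000.


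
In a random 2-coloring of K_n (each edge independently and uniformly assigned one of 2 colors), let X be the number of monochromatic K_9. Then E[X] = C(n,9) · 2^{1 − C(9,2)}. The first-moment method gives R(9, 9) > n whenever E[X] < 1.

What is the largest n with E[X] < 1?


We need C(n, 9) · 2^{1 − 36} < 1, i.e. C(n, 9) < 2^{36 − 1} = 34359738368.
Check values of n near the boundary:
  n = 60: C(60, 9) = 14783142660; 14783142660 < 34359738368? YES
  n = 61: C(61, 9) = 17341763505; 17341763505 < 34359738368? YES
  n = 62: C(62, 9) = 20286591270; 20286591270 < 34359738368? YES
  n = 63: C(63, 9) = 23667689815; 23667689815 < 34359738368? YES
  n = 64: C(64, 9) = 27540584512; 27540584512 < 34359738368? YES
  n = 65: C(65, 9) = 31966749880; 31966749880 < 34359738368? YES
  n = 66: C(66, 9) = 37014131440; 37014131440 < 34359738368? NO
  n = 67: C(67, 9) = 42757703560; 42757703560 < 34359738368? NO
The largest n with C(n, 9) < 34359738368 is n = 65 (where E[X] = 3995843735/4294967296 ≈ 0.930355). Hence R(9, 9) > 65, i.e. R(9, 9) ≥ 66.

Largest n = 65; hence R(9, 9) > 65.


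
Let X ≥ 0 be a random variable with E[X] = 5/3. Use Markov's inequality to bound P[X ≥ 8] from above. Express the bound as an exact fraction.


μ = E[X] = 5/3, a = 8.
Markov: P[X ≥ 8] ≤ μ/a = (5/3)/8 = 5/24.
Numerically: ≈ 0.208333.
(Since a = 8 > μ = 1.666667, the bound 5/24 is < 1 and informative.)

P[X ≥ 8] ≤ 5/24 ≈ 0.208333.


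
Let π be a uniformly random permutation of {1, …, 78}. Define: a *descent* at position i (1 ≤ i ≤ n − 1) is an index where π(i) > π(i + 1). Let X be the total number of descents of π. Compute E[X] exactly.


Write X = Σ X_I over i = 1, …, 77, with X_I the indicator of one descent.
There are 77 indicators.
For each fixed i, the pair (π(i), π(i+1)) is a uniformly random ordered pair of distinct values from {1, …, 78}; by symmetry P[π(i) > π(i+1)] = 1/2.
By linearity: E[X] = 77 · (1/2) = (78 − 1) · (1/2) = 77/2 ≈ 38.50000.

E[X] = 77/2 = 38.50000.


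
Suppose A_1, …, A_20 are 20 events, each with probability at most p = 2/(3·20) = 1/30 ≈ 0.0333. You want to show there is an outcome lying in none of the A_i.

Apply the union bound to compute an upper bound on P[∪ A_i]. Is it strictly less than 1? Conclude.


Union bound: P[∪_{i=1}^{20} A_i] ≤ Σ_i P[A_i] ≤ 20·p = 20·(1/30) = 2/3.
Numerically: 2/3 ≈ 0.6667.
Is 2/3 < 1? YES.
Since P[∪ A_i] ≤ 2/3 < 1, the complement has P[∩ A_i^c] ≥ 1 − 2/3 = 1/3 > 0, so some outcome avoids every A_i.

20·p = 2/3 ≈ 0.6667; existence CERTIFIED by the union bound.


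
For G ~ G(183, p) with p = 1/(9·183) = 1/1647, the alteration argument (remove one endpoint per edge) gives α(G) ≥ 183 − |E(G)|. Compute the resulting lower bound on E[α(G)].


E[|E(G)|] = C(183, 2)·p = 16653 · (1/1647) = 91/9.
E[α(G)] ≥ n − E[|E(G)|] = 183 − 91/9 = 1556/9.
Numerically: ≈ 172.888889.
(This is only a lower bound; the true E[α(G)] may be larger.)

E[α(G)] ≥ 1556/9 ≈ 172.888889.


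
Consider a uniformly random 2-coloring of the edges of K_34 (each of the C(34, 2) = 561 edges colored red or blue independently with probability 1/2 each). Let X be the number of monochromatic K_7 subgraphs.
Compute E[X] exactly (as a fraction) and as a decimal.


Let X = Σ_S X_S over the C(34, 7) = 5379616 subsets S of size 7, where X_S = 1 if the K_7 on S is monochromatic.
For a fixed S, the K_7 on S has C(7, 2) = 21 edges. P[all 21 edges red] = (1/2)^21, and likewise for blue, so P[monochromatic] = 2·(1/2)^21 = 2^{1 − 21} = 1/1048576.
By linearity: E[X] = C(34, 7) · 2^{1 − 21} = 5379616 · 1/1048576 = 168113/32768.
Numerically: E[X] ≈ 5.130.

E[X] = C(34,7)·2^(1−C(7,2)) = 168113/32768 ≈ 5.130.


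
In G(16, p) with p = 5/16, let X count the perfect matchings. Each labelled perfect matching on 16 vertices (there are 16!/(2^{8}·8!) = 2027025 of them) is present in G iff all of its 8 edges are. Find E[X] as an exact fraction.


K_16 has 16!/(2^{8}·8!) = 2027025 labelled perfect matchings.
For each such perfect matching H, let X_H = 1 if all 8 edges of H are present in G. Then P[X_H = 1] = p^{8} = (5/16)^{8} = 390625/4294967296.
By linearity: E[X] = Σ_H E[X_H] = 2027025 · p^{8} = 2027025 · 390625/4294967296 = 791806640625/4294967296.
Numerically: E[X] ≈ 184.

E[X] = 2027025 · (5/16)^{8} = 791806640625/4294967296 ≈ 184.


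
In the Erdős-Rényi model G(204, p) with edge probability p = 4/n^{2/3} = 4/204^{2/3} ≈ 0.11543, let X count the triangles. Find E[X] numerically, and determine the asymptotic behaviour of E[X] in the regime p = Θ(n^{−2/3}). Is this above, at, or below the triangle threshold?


Number of potential triangles: C(204, 3) = 1394204.
Each occurs with probability p³ ≈ (0.11543)³ ≈ 1.5378700e-03.
By linearity: E[X] = C(204, 3)·p³ ≈ 1394204 · 1.5378700e-03 ≈ 2144.10458.
Since α = 2/3 < 1, p = c/n^{2/3} ≫ 1/n is above the triangle threshold p ~ 1/n. Asymptotically E[X] ~ (c³/6)·n^{3(1−α)} = (4³/6)·n^{1} → ∞; triangles are abundant w.h.p.

E[X] ≈ 2144.10458; in regime p = Θ(1/n^{2/3}) E[X] diverges (above the triangle threshold p ~ 1/n).


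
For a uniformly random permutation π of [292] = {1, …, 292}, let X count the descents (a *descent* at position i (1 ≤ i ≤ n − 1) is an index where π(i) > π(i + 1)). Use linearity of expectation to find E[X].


Write X = Σ X_I over i = 1, …, 291, with X_I the indicator of one descent.
There are 291 indicators.
For each fixed i, the pair (π(i), π(i+1)) is a uniformly random ordered pair of distinct values from {1, …, 292}; by symmetry P[π(i) > π(i+1)] = 1/2.
By linearity: E[X] = 291 · (1/2) = (292 − 1) · (1/2) = 291/2 ≈ 145.5000.

E[X] = 291/2 = 145.5000.
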